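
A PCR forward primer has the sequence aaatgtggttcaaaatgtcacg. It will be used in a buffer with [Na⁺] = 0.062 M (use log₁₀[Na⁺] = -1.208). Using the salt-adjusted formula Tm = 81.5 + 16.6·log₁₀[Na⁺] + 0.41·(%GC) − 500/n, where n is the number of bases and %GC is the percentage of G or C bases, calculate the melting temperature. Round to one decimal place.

Length n = 22. Counting bases: T=6, G=5, C=3, A=8
G+C = 8, so %GC = 8/22 × 100 = 36.364%
Salt term: 16.6 × (-1.208) = -20.053
GC term: 0.41 × 36.364 = 14.909; length term: −500/22 = −22.727
Tm = 81.5 + (-20.053) + 14.909 − 22.727 = 53.629 → 53.6°C

53.6°C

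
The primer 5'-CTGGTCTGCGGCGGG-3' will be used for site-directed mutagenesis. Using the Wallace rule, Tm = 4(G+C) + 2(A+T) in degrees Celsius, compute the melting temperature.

Counting bases: A=0, C=4, T=3, G=8
A+T = 3, G+C = 12
Tm = 2(3) + 4(12) = 6 + 48 = 54°C

54°C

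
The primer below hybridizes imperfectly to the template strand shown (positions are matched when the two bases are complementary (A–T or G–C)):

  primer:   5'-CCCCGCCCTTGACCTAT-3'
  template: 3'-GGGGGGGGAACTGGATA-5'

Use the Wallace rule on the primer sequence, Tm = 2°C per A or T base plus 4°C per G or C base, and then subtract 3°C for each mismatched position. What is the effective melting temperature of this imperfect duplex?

53°C

Primer base counts: A=2, T=4, G=2, C=9 → A+T=6, G+C=11
Perfect-match Tm = 2(6) + 4(11) = 12 + 44 = 56°C
Mismatches (positions where the bases are not complementary): 1 (at position 5)
Effective Tm = 56 − 1×3 = 56 − 3 = 53°C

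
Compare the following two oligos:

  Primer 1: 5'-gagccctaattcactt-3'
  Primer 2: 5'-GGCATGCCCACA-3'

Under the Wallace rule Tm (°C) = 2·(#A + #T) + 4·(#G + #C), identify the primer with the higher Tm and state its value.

Primer 1: A+T=9, G+C=7 → Tm = 2(9)+4(7) = 46°C
Primer 2: A+T=4, G+C=8 → Tm = 2(4)+4(8) = 40°C
46°C vs 40°C → primer 1 is higher.

Primer 1, 46°C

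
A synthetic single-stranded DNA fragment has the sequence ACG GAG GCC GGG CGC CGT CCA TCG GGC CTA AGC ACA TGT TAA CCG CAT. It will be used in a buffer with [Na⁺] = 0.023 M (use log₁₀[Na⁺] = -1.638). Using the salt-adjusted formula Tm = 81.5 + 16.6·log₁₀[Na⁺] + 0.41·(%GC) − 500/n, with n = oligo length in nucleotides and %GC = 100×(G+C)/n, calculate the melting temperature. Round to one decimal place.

70.4°C

Length n = 48. Base counts: A=10, G=15, C=16, T=7
G+C = 31, so %GC = 31/48 × 100 = 64.583%
Salt term: 16.6 × (-1.638) = -27.191
GC term: 0.41 × 64.583 = 26.479; length term: −500/48 = −10.417
Tm = 81.5 + (-27.191) + 26.479 − 10.417 = 70.371 → 70.4°C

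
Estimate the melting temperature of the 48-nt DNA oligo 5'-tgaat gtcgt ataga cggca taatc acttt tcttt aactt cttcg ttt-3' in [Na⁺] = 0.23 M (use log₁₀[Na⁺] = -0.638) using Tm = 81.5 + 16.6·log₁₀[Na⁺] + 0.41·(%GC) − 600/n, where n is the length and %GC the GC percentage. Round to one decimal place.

Length n = 48. Base counts: C=9, A=11, T=21, G=7
G+C = 16, so %GC = 16/48 × 100 = 33.333%
Salt term: 16.6 × (-0.638) = -10.591
GC term: 0.41 × 33.333 = 13.667; length term: −600/48 = −12.5
Tm = 81.5 + (-10.591) + 13.667 − 12.5 = 72.076 → 72.1°C

72.1°C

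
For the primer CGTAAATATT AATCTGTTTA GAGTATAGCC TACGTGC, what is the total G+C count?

13

G=7, T=13, C=6, A=11
G+C = 7 + 6 = 13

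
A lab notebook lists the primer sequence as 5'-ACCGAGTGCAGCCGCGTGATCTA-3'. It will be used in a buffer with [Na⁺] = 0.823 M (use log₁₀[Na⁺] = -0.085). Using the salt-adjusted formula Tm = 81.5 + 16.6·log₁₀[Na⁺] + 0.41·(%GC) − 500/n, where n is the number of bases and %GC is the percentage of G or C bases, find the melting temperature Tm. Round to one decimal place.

Length n = 23. Counting bases: G=7, C=7, A=5, T=4
G+C = 14, so %GC = 14/23 × 100 = 60.87%
Salt term: 16.6 × (-0.085) = -1.411
GC term: 0.41 × 60.87 = 24.957; length term: −500/23 = −21.739
Tm = 81.5 + (-1.411) + 24.957 − 21.739 = 83.307 → 83.3°C

83.3°C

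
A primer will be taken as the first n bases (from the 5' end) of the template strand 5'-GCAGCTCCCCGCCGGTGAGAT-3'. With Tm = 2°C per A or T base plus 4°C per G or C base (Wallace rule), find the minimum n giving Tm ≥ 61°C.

First 16 bases: GCAGCTCCCCGCCGGT → Tm = 58°C (< 61°C)
First 17 bases: GCAGCTCCCCGCCGGTG → Tm = 62°C (≥ 61°C)
Since every base adds ≥2°C, Tm only increases with n, so the threshold is first crossed at n = 17.

n = 17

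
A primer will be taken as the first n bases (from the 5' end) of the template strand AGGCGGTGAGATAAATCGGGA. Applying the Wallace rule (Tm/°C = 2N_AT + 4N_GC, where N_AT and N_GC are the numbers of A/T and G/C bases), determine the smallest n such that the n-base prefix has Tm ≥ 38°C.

First 11 bases: AGGCGGTGAGA → Tm = 36°C (< 38°C)
First 12 bases: AGGCGGTGAGAT → Tm = 38°C (≥ 38°C)
Since every base adds ≥2°C, Tm only increases with n, so the threshold is first crossed at n = 12.

n = 12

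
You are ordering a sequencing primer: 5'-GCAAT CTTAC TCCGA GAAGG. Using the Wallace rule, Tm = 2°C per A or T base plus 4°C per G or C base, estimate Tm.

Counting bases: A=6, C=5, T=4, G=5
A+T = 10, G+C = 10
Tm = 2×10 + 4×10 = 60°C

60°C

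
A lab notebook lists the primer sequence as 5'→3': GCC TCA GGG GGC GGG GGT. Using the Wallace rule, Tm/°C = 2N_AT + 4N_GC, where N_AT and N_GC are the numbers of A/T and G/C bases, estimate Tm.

T=2, G=11, A=1, C=4
A+T = 3, G+C = 15
Tm = 4·15 + 2·3 = 60 + 6 = 66°C

66°C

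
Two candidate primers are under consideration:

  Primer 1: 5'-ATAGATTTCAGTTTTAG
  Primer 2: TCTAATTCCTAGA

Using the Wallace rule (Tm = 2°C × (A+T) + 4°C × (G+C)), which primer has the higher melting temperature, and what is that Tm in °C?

Primer 1: A+T=13, G+C=4 → Tm = 2(13)+4(4) = 42°C
Primer 2: A+T=9, G+C=4 → Tm = 2(9)+4(4) = 34°C
42°C vs 34°C → primer 1 is higher.

Primer 1, 42°C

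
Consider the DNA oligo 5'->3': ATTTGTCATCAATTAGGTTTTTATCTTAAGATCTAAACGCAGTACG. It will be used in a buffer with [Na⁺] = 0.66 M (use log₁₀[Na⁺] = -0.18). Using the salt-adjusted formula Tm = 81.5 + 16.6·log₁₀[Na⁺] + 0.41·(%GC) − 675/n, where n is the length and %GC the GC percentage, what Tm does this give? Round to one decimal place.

Length n = 46. A=14, T=18, G=7, C=7
G+C = 14, so %GC = 14/46 × 100 = 30.435%
Salt term: 16.6 × (-0.18) = -2.988
GC term: 0.41 × 30.435 = 12.478; length term: −675/46 = −14.674
Tm = 81.5 + (-2.988) + 12.478 − 14.674 = 76.316 → 76.3°C

76.3°C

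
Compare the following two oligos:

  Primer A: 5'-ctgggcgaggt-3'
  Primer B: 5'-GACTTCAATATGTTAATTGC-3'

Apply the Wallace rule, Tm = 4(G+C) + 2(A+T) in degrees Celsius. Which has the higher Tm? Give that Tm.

Primer B, 52°C

Primer A: A+T=3, G+C=8 → Tm = 2(3)+4(8) = 38°C
Primer B: A+T=14, G+C=6 → Tm = 2(14)+4(6) = 52°C
38°C vs 52°C → primer B is higher.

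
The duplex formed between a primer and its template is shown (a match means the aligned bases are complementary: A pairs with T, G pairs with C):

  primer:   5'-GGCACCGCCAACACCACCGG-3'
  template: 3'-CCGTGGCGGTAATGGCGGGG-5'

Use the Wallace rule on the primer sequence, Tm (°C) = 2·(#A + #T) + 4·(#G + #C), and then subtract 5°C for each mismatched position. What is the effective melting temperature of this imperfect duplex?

Primer base counts: A=5, T=0, G=5, C=10 → A+T=5, G+C=15
Perfect-match Tm = 2(5) + 4(15) = 10 + 60 = 70°C
Mismatches (positions where the bases are not complementary): 5 (at positions 11, 12, 16, 19, 20)
Effective Tm = 70 − 5×5 = 70 − 25 = 45°C

45°C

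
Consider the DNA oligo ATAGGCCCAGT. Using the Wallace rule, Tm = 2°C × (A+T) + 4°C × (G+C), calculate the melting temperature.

34°C

Scanning the sequence gives T=2, A=3, C=3, G=3.
AT pairs contribute 5, GC pairs contribute 6.
Tm = 2(5) + 4(6) = 10 + 24 = 34°C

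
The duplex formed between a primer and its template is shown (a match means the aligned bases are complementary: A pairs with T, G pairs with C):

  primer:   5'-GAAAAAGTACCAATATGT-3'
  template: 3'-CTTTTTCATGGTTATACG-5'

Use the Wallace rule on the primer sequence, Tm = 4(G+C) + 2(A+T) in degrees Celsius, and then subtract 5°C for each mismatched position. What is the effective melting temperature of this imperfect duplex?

Primer base counts: A=9, T=4, G=3, C=2 → A+T=13, G+C=5
Perfect-match Tm = 2(13) + 4(5) = 26 + 20 = 46°C
Mismatches (positions where the bases are not complementary): 1 (at position 18)
Effective Tm = 46 − 1×5 = 46 − 5 = 41°C

41°C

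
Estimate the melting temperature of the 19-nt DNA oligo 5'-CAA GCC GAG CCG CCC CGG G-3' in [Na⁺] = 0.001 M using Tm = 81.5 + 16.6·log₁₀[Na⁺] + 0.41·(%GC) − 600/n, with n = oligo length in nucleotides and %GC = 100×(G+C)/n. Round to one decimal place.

34.6°C

Length n = 19. A=3, G=7, C=9, T=0
G+C = 16, so %GC = 16/19 × 100 = 84.211%
Salt term: 16.6 × (-3) = -49.8
GC term: 0.41 × 84.211 = 34.527; length term: −600/19 = −31.579
Tm = 81.5 + (-49.8) + 34.527 − 31.579 = 34.648 → 34.6°C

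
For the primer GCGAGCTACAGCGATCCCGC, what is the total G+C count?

Base counts: A=4, C=8, G=6, T=2
Total G or C: 6 + 8 = 14

14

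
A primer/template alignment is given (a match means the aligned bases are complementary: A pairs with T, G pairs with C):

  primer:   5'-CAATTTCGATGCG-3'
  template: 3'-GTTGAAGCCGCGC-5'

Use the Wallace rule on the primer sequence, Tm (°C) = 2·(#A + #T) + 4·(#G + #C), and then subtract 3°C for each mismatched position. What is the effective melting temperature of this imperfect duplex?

Primer base counts: A=3, T=4, G=3, C=3 → A+T=7, G+C=6
Perfect-match Tm = 2(7) + 4(6) = 14 + 24 = 38°C
Mismatches (positions where the bases are not complementary): 3 (at positions 4, 9, 10)
Effective Tm = 38 − 3×3 = 38 − 9 = 29°C

29°C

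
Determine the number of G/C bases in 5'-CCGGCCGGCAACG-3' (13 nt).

11

Counting bases: A=2, T=0, G=5, C=6
Total G or C: 5 + 6 = 11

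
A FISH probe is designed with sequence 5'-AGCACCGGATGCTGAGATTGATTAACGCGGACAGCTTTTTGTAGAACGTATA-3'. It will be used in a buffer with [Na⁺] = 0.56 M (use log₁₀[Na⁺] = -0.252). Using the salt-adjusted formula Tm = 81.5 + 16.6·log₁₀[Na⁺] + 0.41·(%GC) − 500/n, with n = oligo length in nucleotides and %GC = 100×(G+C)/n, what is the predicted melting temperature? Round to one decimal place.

Length n = 52. Scanning the sequence gives A=15, C=9, G=14, T=14.
G+C = 23, so %GC = 23/52 × 100 = 44.231%
Salt term: 16.6 × (-0.252) = -4.183
GC term: 0.41 × 44.231 = 18.135; length term: −500/52 = −9.615
Tm = 81.5 + (-4.183) + 18.135 − 9.615 = 85.837 → 85.8°C

85.8°C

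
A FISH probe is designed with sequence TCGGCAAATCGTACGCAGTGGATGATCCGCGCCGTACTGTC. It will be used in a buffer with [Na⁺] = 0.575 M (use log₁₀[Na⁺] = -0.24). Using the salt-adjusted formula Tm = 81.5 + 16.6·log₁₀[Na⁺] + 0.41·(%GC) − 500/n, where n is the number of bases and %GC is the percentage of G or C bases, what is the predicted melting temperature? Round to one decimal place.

89.3°C

Length n = 41. Base counts: C=12, A=8, T=9, G=12
G+C = 24, so %GC = 24/41 × 100 = 58.537%
Salt term: 16.6 × (-0.24) = -3.984
GC term: 0.41 × 58.537 = 24; length term: −500/41 = −12.195
Tm = 81.5 + (-3.984) + 24 − 12.195 = 89.321 → 89.3°C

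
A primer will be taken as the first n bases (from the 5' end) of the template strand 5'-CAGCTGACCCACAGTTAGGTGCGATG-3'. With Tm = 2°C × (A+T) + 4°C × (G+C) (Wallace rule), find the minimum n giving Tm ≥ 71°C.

First 22 bases: CAGCTGACCCACAGTTAGGTGC → Tm = 70°C (< 71°C)
First 23 bases: CAGCTGACCCACAGTTAGGTGCG → Tm = 74°C (≥ 71°C)
Since every base adds ≥2°C, Tm only increases with n, so the threshold is first crossed at n = 23.

n = 23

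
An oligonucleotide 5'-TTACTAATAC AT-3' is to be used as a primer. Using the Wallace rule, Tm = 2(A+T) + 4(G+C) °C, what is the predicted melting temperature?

Counting bases: C=2, T=5, A=5, G=0
So N_AT = 10 and N_GC = 2.
Tm = 4·2 + 2·10 = 8 + 20 = 28°C

28°C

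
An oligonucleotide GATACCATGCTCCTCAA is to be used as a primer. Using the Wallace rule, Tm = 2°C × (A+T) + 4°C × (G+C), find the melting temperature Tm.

50°C

Base counts: T=4, A=5, G=2, C=6
AT pairs contribute 9, GC pairs contribute 8.
Tm = 2(9) + 4(8) = 18 + 32 = 50°C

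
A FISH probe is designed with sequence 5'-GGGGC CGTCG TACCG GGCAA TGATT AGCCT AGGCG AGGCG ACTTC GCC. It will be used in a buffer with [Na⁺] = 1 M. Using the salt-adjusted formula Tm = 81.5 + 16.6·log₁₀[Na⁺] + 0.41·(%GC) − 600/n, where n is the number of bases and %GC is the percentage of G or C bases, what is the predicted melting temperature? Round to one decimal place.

Length n = 48. Scanning the sequence gives G=18, T=8, A=8, C=14.
G+C = 32, so %GC = 32/48 × 100 = 66.667%
Salt term: 16.6 × (0) = 0
GC term: 0.41 × 66.667 = 27.333; length term: −600/48 = −12.5
Tm = 81.5 + (0) + 27.333 − 12.5 = 96.333 → 96.3°C

96.3°C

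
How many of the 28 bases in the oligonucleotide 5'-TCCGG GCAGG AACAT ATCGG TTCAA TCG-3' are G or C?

15

T=6, G=8, C=7, A=7
Total G or C: 8 + 7 = 15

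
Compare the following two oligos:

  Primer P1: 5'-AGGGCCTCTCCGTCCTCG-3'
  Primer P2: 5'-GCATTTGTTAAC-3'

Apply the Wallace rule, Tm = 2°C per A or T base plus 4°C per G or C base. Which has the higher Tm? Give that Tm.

Primer P1, 62°C

Primer P1: A+T=5, G+C=13 → Tm = 2(5)+4(13) = 62°C
Primer P2: A+T=8, G+C=4 → Tm = 2(8)+4(4) = 32°C
62°C vs 32°C → primer P1 is higher.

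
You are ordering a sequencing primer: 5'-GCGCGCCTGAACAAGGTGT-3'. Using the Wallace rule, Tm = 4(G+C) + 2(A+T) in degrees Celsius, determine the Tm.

G=7, T=3, C=5, A=4
AT pairs contribute 7, GC pairs contribute 12.
Tm = 4·12 + 2·7 = 48 + 14 = 62°C

62°C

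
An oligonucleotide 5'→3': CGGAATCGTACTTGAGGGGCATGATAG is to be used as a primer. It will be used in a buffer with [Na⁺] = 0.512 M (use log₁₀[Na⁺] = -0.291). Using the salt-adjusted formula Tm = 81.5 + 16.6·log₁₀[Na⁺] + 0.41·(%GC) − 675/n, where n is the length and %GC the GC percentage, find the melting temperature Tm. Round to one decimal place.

Length n = 27. Scanning the sequence gives G=10, A=7, T=6, C=4.
G+C = 14, so %GC = 14/27 × 100 = 51.852%
Salt term: 16.6 × (-0.291) = -4.831
GC term: 0.41 × 51.852 = 21.259; length term: −675/27 = −25
Tm = 81.5 + (-4.831) + 21.259 − 25 = 72.928 → 72.9°C

72.9°C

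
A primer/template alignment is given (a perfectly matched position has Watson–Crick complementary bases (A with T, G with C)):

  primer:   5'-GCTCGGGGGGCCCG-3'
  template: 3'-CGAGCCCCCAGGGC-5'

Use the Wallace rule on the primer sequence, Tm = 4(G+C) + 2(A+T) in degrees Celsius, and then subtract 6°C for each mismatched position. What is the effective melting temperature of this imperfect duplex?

48°C

Primer base counts: A=0, T=1, G=8, C=5 → A+T=1, G+C=13
Perfect-match Tm = 2(1) + 4(13) = 2 + 52 = 54°C
Mismatches (positions where the bases are not complementary): 1 (at position 10)
Effective Tm = 54 − 1×6 = 54 − 6 = 48°C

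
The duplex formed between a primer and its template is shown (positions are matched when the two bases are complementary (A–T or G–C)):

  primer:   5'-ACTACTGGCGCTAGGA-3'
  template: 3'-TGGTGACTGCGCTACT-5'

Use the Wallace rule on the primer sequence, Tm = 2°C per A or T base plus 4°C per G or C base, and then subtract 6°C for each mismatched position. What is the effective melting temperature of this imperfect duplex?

26°C

Primer base counts: A=4, T=3, G=5, C=4 → A+T=7, G+C=9
Perfect-match Tm = 2(7) + 4(9) = 14 + 36 = 50°C
Mismatches (positions where the bases are not complementary): 4 (at positions 3, 8, 12, 14)
Effective Tm = 50 − 4×6 = 50 − 24 = 26°C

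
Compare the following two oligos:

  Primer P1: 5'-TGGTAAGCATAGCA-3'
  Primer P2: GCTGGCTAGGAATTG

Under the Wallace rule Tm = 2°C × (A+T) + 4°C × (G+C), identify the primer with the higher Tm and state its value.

Primer P1: A+T=8, G+C=6 → Tm = 2(8)+4(6) = 40°C
Primer P2: A+T=7, G+C=8 → Tm = 2(7)+4(8) = 46°C
40°C vs 46°C → primer P2 is higher.

Primer P2, 46°C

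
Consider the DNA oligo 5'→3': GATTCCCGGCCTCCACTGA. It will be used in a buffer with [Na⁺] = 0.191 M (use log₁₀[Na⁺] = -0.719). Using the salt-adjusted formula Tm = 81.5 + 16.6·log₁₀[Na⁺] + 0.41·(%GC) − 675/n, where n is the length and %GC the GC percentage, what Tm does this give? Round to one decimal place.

Length n = 19. Scanning the sequence gives G=4, T=4, A=3, C=8.
G+C = 12, so %GC = 12/19 × 100 = 63.158%
Salt term: 16.6 × (-0.719) = -11.935
GC term: 0.41 × 63.158 = 25.895; length term: −675/19 = −35.526
Tm = 81.5 + (-11.935) + 25.895 − 35.526 = 59.934 → 59.9°C

59.9°C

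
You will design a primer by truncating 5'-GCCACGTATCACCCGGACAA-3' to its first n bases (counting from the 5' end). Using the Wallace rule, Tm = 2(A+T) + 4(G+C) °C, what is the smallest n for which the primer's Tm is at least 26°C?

First 7 bases: GCCACGT → Tm = 24°C (< 26°C)
First 8 bases: GCCACGTA → Tm = 26°C (≥ 26°C)
Since every base adds ≥2°C, Tm only increases with n, so the threshold is first crossed at n = 8.

n = 8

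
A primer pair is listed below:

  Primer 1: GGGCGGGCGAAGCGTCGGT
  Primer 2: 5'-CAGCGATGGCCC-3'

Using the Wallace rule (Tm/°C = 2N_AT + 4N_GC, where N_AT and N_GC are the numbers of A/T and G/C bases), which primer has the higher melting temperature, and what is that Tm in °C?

Primer 1: A+T=4, G+C=15 → Tm = 2(4)+4(15) = 68°C
Primer 2: A+T=3, G+C=9 → Tm = 2(3)+4(9) = 42°C
68°C vs 42°C → primer 1 is higher.

Primer 1, 68°C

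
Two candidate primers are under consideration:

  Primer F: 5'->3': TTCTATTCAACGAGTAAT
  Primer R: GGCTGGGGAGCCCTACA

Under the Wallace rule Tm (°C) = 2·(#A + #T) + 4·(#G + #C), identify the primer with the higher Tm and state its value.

Primer R, 58°C

Primer F: A+T=13, G+C=5 → Tm = 2(13)+4(5) = 46°C
Primer R: A+T=5, G+C=12 → Tm = 2(5)+4(12) = 58°C
46°C vs 58°C → primer R is higher.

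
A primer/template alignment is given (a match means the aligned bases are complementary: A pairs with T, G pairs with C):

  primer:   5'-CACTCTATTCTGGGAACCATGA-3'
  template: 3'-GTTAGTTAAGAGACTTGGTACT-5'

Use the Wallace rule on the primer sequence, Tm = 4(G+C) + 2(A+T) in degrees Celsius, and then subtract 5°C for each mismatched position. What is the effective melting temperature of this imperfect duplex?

44°C

Primer base counts: A=6, T=6, G=4, C=6 → A+T=12, G+C=10
Perfect-match Tm = 2(12) + 4(10) = 24 + 40 = 64°C
Mismatches (positions where the bases are not complementary): 4 (at positions 3, 6, 12, 13)
Effective Tm = 64 − 4×5 = 64 − 20 = 44°C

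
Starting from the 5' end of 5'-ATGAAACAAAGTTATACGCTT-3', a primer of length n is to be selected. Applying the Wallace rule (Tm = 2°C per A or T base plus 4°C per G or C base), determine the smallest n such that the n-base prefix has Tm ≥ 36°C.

n = 15

First 14 bases: ATGAAACAAAGTTA → Tm = 34°C (< 36°C)
First 15 bases: ATGAAACAAAGTTAT → Tm = 36°C (≥ 36°C)
Each additional base adds 2°C (A/T) or 4°C (G/C), so Tm is non-decreasing in n; n = 15 is the first length to reach 36°C.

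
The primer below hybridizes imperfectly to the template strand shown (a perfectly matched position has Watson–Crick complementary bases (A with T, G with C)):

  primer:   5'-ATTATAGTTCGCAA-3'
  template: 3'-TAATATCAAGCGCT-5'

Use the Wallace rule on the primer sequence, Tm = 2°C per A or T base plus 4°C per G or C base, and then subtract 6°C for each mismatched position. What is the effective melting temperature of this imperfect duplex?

Primer base counts: A=5, T=5, G=2, C=2 → A+T=10, G+C=4
Perfect-match Tm = 2(10) + 4(4) = 20 + 16 = 36°C
Mismatches (positions where the bases are not complementary): 1 (at position 13)
Effective Tm = 36 − 1×6 = 36 − 6 = 30°C

30°C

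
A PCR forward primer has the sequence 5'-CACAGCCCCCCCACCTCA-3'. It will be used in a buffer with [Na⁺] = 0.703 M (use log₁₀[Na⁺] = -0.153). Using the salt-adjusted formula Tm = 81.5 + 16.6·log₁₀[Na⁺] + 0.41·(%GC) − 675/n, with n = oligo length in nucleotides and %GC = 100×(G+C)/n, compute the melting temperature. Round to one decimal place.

Length n = 18. Base counts: G=1, A=4, T=1, C=12
G+C = 13, so %GC = 13/18 × 100 = 72.222%
Salt term: 16.6 × (-0.153) = -2.54
GC term: 0.41 × 72.222 = 29.611; length term: −675/18 = −37.5
Tm = 81.5 + (-2.54) + 29.611 − 37.5 = 71.071 → 71.1°C

71.1°C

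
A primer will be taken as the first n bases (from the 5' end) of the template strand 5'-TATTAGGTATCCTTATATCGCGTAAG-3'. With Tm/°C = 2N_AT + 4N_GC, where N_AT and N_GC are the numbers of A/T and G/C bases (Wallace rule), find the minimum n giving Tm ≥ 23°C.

First 9 bases: TATTAGGTA → Tm = 22°C (< 23°C)
First 10 bases: TATTAGGTAT → Tm = 24°C (≥ 23°C)
Each additional base adds 2°C (A/T) or 4°C (G/C), so Tm is non-decreasing in n; n = 10 is the first length to reach 23°C.

n = 10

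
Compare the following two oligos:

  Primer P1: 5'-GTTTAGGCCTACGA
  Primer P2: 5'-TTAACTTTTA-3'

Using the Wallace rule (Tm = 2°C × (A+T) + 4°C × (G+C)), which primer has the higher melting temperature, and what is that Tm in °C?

Primer P1, 42°C

Primer P1: A+T=7, G+C=7 → Tm = 2(7)+4(7) = 42°C
Primer P2: A+T=9, G+C=1 → Tm = 2(9)+4(1) = 22°C
42°C vs 22°C → primer P1 is higher.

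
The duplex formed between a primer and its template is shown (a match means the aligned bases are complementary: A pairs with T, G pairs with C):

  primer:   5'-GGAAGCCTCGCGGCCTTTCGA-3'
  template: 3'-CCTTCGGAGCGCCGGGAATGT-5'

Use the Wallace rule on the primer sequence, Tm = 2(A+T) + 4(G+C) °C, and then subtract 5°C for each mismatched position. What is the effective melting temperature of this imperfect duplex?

55°C

Primer base counts: A=3, T=4, G=7, C=7 → A+T=7, G+C=14
Perfect-match Tm = 2(7) + 4(14) = 14 + 56 = 70°C
Mismatches (positions where the bases are not complementary): 3 (at positions 16, 19, 20)
Effective Tm = 70 − 3×5 = 70 − 15 = 55°C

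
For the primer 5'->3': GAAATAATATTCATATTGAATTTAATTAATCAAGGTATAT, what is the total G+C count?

6

Scanning the sequence gives G=4, A=18, C=2, T=16.
Total G or C: 4 + 2 = 6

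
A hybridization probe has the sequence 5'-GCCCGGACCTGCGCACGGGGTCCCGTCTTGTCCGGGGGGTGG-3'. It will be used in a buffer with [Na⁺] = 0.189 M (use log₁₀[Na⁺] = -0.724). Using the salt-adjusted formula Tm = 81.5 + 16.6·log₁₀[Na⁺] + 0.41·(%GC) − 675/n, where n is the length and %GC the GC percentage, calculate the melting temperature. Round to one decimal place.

85.6°C

Length n = 42. Counting bases: C=14, T=7, G=19, A=2
G+C = 33, so %GC = 33/42 × 100 = 78.571%
Salt term: 16.6 × (-0.724) = -12.018
GC term: 0.41 × 78.571 = 32.214; length term: −675/42 = −16.071
Tm = 81.5 + (-12.018) + 32.214 − 16.071 = 85.625 → 85.6°C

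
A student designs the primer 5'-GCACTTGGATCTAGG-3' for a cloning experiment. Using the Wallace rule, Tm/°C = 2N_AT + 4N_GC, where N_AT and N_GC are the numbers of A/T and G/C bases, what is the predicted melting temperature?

46°C

Scanning the sequence gives T=4, A=3, C=3, G=5.
So N_AT = 7 and N_GC = 8.
Tm = 2×7 + 4×8 = 46°C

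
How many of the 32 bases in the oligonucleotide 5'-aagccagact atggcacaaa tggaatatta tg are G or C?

Counting bases: T=7, C=5, G=7, A=13
Total G or C: 7 + 5 = 12

12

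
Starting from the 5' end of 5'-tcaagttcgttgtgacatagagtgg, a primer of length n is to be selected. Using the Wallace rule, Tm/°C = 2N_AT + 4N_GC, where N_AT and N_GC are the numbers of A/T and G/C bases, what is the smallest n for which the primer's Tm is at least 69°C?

n = 25

First 24 bases: TCAAGTTCGTTGTGACATAGAGTG → Tm = 68°C (< 69°C)
First 25 bases: TCAAGTTCGTTGTGACATAGAGTGG → Tm = 72°C (≥ 69°C)
Since every base adds ≥2°C, Tm only increases with n, so the threshold is first crossed at n = 25.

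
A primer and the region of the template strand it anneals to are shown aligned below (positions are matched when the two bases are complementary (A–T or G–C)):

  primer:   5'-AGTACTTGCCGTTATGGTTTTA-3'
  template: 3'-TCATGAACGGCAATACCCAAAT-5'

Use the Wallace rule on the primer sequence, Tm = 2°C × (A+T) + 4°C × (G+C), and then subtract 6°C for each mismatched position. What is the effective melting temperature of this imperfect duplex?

Primer base counts: A=4, T=10, G=5, C=3 → A+T=14, G+C=8
Perfect-match Tm = 2(14) + 4(8) = 28 + 32 = 60°C
Mismatches (positions where the bases are not complementary): 1 (at position 18)
Effective Tm = 60 − 1×6 = 60 − 6 = 54°C

54°C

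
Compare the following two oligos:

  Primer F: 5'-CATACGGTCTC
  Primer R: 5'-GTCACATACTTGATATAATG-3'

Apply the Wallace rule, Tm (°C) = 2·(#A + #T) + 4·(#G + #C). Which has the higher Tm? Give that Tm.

Primer R, 52°C

Primer F: A+T=5, G+C=6 → Tm = 2(5)+4(6) = 34°C
Primer R: A+T=14, G+C=6 → Tm = 2(14)+4(6) = 52°C
34°C vs 52°C → primer R is higher.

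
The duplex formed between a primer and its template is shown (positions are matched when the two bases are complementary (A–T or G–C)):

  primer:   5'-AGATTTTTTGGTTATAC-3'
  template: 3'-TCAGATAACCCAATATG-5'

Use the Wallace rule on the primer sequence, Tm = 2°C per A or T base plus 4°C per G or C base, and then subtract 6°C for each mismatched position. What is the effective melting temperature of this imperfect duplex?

18°C

Primer base counts: A=4, T=9, G=3, C=1 → A+T=13, G+C=4
Perfect-match Tm = 2(13) + 4(4) = 26 + 16 = 42°C
Mismatches (positions where the bases are not complementary): 4 (at positions 3, 4, 6, 9)
Effective Tm = 42 − 4×6 = 42 − 24 = 18°C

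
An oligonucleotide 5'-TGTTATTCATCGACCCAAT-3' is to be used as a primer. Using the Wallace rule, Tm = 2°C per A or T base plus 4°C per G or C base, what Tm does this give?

52°C

Scanning the sequence gives A=5, T=7, C=5, G=2.
A+T = 12, G+C = 7
Tm = 2×12 + 4×7 = 52°C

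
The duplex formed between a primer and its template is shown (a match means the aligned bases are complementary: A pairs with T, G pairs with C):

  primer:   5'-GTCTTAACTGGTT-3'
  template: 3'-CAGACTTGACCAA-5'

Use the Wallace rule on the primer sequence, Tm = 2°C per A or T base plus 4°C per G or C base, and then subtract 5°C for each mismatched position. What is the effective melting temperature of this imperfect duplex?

31°C

Primer base counts: A=2, T=6, G=3, C=2 → A+T=8, G+C=5
Perfect-match Tm = 2(8) + 4(5) = 16 + 20 = 36°C
Mismatches (positions where the bases are not complementary): 1 (at position 5)
Effective Tm = 36 − 1×5 = 36 − 5 = 31°C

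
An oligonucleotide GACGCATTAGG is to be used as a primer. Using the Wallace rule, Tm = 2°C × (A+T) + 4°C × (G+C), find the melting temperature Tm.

Scanning the sequence gives C=2, A=3, T=2, G=4.
So N_AT = 5 and N_GC = 6.
Tm = 2(5) + 4(6) = 10 + 24 = 34°C

34°C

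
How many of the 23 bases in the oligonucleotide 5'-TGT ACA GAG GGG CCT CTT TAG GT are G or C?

12

Counting bases: G=8, C=4, A=4, T=7
Total G or C: 8 + 4 = 12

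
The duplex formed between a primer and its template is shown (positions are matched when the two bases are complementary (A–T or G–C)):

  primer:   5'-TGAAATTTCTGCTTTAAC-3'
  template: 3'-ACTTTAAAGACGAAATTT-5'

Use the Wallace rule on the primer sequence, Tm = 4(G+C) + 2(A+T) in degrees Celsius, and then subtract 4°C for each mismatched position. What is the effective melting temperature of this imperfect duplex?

Primer base counts: A=5, T=8, G=2, C=3 → A+T=13, G+C=5
Perfect-match Tm = 2(13) + 4(5) = 26 + 20 = 46°C
Mismatches (positions where the bases are not complementary): 1 (at position 18)
Effective Tm = 46 − 1×4 = 46 − 4 = 42°C

42°C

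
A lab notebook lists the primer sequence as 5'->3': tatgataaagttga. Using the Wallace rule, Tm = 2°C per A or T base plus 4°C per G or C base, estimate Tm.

Base counts: T=5, C=0, G=3, A=6
AT pairs contribute 11, GC pairs contribute 3.
Tm = 2×11 + 4×3 = 34°C

34°C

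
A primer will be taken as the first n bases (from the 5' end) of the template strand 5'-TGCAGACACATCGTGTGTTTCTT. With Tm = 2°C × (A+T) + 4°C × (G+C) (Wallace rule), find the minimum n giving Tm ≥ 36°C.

n = 12

First 11 bases: TGCAGACACAT → Tm = 32°C (< 36°C)
First 12 bases: TGCAGACACATC → Tm = 36°C (≥ 36°C)
Each additional base adds 2°C (A/T) or 4°C (G/C), so Tm is non-decreasing in n; n = 12 is the first length to reach 36°C.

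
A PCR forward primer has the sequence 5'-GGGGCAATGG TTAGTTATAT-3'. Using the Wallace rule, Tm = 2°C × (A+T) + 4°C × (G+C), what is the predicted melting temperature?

Base counts: A=5, T=7, G=7, C=1
AT pairs contribute 12, GC pairs contribute 8.
Tm = 4·8 + 2·12 = 32 + 24 = 56°C

56°C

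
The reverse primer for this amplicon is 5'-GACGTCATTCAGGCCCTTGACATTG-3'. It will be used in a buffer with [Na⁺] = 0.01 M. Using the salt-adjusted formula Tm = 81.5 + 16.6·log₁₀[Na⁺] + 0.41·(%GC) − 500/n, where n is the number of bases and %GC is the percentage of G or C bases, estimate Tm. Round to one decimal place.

Length n = 25. T=7, C=7, A=5, G=6
G+C = 13, so %GC = 13/25 × 100 = 52%
Salt term: 16.6 × (-2) = -33.2
GC term: 0.41 × 52 = 21.32; length term: −500/25 = −20
Tm = 81.5 + (-33.2) + 21.32 − 20 = 49.62 → 49.6°C

49.6°C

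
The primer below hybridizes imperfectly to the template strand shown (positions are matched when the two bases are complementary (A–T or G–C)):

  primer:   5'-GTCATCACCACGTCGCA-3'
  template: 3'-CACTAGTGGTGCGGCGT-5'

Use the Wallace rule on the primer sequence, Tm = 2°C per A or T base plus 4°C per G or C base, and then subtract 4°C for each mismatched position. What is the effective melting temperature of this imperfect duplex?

46°C

Primer base counts: A=4, T=3, G=3, C=7 → A+T=7, G+C=10
Perfect-match Tm = 2(7) + 4(10) = 14 + 40 = 54°C
Mismatches (positions where the bases are not complementary): 2 (at positions 3, 13)
Effective Tm = 54 − 2×4 = 54 − 8 = 46°C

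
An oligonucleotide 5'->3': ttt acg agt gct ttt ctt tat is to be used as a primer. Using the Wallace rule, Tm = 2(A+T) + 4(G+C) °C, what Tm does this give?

C=3, T=12, G=3, A=3
So N_AT = 15 and N_GC = 6.
Tm = 2×15 + 4×6 = 54°C

54°C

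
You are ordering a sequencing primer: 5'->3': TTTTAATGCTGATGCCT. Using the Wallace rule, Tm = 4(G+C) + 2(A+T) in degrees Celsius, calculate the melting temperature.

46°C

Base counts: G=3, A=3, C=3, T=8
A+T = 11, G+C = 6
Tm = 4·6 + 2·11 = 24 + 22 = 46°C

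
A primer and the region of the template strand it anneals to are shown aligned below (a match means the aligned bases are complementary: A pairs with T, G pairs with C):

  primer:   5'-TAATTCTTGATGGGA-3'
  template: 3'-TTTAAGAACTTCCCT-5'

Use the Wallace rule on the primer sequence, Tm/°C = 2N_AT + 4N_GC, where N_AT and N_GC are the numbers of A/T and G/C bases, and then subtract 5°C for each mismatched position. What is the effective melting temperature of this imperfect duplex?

Primer base counts: A=4, T=6, G=4, C=1 → A+T=10, G+C=5
Perfect-match Tm = 2(10) + 4(5) = 20 + 20 = 40°C
Mismatches (positions where the bases are not complementary): 2 (at positions 1, 11)
Effective Tm = 40 − 2×5 = 40 − 10 = 30°C

30°C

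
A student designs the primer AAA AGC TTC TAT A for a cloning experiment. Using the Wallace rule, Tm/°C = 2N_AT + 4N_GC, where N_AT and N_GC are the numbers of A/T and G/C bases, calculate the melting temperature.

32°C

Scanning the sequence gives T=4, G=1, A=6, C=2.
So N_AT = 10 and N_GC = 3.
Tm = 2×10 + 4×3 = 32°C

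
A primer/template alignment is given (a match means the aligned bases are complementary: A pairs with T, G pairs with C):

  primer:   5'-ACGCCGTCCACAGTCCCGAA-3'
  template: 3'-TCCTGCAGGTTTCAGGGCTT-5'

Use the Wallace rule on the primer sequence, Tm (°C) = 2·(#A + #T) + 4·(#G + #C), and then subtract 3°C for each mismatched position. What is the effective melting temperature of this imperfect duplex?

Primer base counts: A=5, T=2, G=4, C=9 → A+T=7, G+C=13
Perfect-match Tm = 2(7) + 4(13) = 14 + 52 = 66°C
Mismatches (positions where the bases are not complementary): 3 (at positions 2, 4, 11)
Effective Tm = 66 − 3×3 = 66 − 9 = 57°C

57°C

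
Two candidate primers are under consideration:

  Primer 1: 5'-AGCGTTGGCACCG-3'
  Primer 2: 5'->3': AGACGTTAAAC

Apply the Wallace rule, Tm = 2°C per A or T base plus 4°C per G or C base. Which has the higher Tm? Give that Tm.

Primer 1, 44°C

Primer 1: A+T=4, G+C=9 → Tm = 2(4)+4(9) = 44°C
Primer 2: A+T=7, G+C=4 → Tm = 2(7)+4(4) = 30°C
44°C vs 30°C → primer 1 is higher.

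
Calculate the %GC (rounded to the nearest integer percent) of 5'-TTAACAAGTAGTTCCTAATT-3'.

25%

Counting bases: T=8, C=3, A=7, G=2
G+C = 2 + 3 = 5 out of 20 bases
%GC = 5/20 × 100 = 25% ≈ 25%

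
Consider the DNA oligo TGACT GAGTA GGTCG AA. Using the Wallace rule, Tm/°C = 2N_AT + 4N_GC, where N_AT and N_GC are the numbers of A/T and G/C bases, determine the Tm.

50°C

Counting bases: G=6, A=5, C=2, T=4
AT pairs contribute 9, GC pairs contribute 8.
Tm = 4·8 + 2·9 = 32 + 18 = 50°C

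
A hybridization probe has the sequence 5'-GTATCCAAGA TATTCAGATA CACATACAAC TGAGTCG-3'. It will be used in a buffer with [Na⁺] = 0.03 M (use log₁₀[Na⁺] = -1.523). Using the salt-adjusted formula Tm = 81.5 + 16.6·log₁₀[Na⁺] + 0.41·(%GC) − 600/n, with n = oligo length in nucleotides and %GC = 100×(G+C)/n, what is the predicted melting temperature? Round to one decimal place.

55.5°C

Length n = 37. Counting bases: A=14, T=9, G=6, C=8
G+C = 14, so %GC = 14/37 × 100 = 37.838%
Salt term: 16.6 × (-1.523) = -25.282
GC term: 0.41 × 37.838 = 15.514; length term: −600/37 = −16.216
Tm = 81.5 + (-25.282) + 15.514 − 16.216 = 55.516 → 55.5°C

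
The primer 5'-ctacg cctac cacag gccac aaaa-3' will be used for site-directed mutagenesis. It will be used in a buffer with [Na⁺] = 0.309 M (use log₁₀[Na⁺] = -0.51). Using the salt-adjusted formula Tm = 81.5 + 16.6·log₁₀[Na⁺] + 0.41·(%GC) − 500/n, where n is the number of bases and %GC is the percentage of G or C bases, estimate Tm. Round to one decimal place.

Length n = 24. Scanning the sequence gives G=3, C=10, A=9, T=2.
G+C = 13, so %GC = 13/24 × 100 = 54.167%
Salt term: 16.6 × (-0.51) = -8.466
GC term: 0.41 × 54.167 = 22.208; length term: −500/24 = −20.833
Tm = 81.5 + (-8.466) + 22.208 − 20.833 = 74.409 → 74.4°C

74.4°C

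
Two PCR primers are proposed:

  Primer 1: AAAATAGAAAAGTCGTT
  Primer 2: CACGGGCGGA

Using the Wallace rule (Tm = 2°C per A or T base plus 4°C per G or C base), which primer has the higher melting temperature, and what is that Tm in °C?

Primer 1, 42°C

Primer 1: A+T=13, G+C=4 → Tm = 2(13)+4(4) = 42°C
Primer 2: A+T=2, G+C=8 → Tm = 2(2)+4(8) = 36°C
42°C vs 36°C → primer 1 is higher.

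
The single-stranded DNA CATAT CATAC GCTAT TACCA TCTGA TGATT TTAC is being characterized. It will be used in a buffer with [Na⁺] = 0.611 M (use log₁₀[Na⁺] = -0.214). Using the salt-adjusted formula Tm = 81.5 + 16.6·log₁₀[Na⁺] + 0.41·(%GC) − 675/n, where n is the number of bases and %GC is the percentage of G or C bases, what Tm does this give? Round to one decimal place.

Length n = 34. Counting bases: T=13, A=10, G=3, C=8
G+C = 11, so %GC = 11/34 × 100 = 32.353%
Salt term: 16.6 × (-0.214) = -3.552
GC term: 0.41 × 32.353 = 13.265; length term: −675/34 = −19.853
Tm = 81.5 + (-3.552) + 13.265 − 19.853 = 71.36 → 71.4°C

71.4°C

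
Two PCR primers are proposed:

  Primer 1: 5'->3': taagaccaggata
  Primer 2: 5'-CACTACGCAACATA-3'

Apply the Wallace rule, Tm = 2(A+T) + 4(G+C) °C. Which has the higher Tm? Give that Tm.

Primer 2, 40°C

Primer 1: A+T=8, G+C=5 → Tm = 2(8)+4(5) = 36°C
Primer 2: A+T=8, G+C=6 → Tm = 2(8)+4(6) = 40°C
36°C vs 40°C → primer 2 is higher.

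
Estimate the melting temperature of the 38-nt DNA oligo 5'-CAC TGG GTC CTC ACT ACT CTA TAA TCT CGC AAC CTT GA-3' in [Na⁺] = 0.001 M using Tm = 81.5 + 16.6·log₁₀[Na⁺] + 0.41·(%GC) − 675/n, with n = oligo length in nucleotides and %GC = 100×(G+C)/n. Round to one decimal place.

33.4°C

Length n = 38. Scanning the sequence gives C=13, A=9, T=11, G=5.
G+C = 18, so %GC = 18/38 × 100 = 47.368%
Salt term: 16.6 × (-3) = -49.8
GC term: 0.41 × 47.368 = 19.421; length term: −675/38 = −17.763
Tm = 81.5 + (-49.8) + 19.421 − 17.763 = 33.358 → 33.4°C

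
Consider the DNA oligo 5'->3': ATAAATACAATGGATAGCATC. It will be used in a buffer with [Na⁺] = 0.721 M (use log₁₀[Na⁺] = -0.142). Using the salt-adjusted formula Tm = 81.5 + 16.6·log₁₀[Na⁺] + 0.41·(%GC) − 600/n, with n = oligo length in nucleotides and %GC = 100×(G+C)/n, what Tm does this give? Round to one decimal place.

Length n = 21. Base counts: C=3, A=10, T=5, G=3
G+C = 6, so %GC = 6/21 × 100 = 28.571%
Salt term: 16.6 × (-0.142) = -2.357
GC term: 0.41 × 28.571 = 11.714; length term: −600/21 = −28.571
Tm = 81.5 + (-2.357) + 11.714 − 28.571 = 62.286 → 62.3°C

62.3°C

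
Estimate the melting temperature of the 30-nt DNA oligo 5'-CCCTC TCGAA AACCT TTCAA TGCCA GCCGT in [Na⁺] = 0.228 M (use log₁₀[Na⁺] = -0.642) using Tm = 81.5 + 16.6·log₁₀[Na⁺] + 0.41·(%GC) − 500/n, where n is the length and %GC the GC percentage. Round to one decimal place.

76.0°C

Length n = 30. G=4, T=7, A=7, C=12
G+C = 16, so %GC = 16/30 × 100 = 53.333%
Salt term: 16.6 × (-0.642) = -10.657
GC term: 0.41 × 53.333 = 21.867; length term: −500/30 = −16.667
Tm = 81.5 + (-10.657) + 21.867 − 16.667 = 76.043 → 76.0°C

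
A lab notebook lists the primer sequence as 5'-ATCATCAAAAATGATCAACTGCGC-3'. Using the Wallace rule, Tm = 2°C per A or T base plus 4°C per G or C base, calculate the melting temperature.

Base counts: T=5, C=6, A=10, G=3
A+T = 15, G+C = 9
Tm = 2(15) + 4(9) = 30 + 36 = 66°C

66°C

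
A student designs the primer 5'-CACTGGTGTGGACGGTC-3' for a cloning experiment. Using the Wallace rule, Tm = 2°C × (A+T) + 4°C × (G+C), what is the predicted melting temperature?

Base counts: A=2, G=7, T=4, C=4
AT pairs contribute 6, GC pairs contribute 11.
Tm = 2(6) + 4(11) = 12 + 44 = 56°C

56°C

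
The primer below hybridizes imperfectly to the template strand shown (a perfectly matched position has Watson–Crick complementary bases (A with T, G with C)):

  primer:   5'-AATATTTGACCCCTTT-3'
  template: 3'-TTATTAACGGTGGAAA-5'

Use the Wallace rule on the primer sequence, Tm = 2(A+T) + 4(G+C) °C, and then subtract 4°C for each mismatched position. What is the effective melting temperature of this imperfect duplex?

Primer base counts: A=4, T=7, G=1, C=4 → A+T=11, G+C=5
Perfect-match Tm = 2(11) + 4(5) = 22 + 20 = 42°C
Mismatches (positions where the bases are not complementary): 3 (at positions 5, 9, 11)
Effective Tm = 42 − 3×4 = 42 − 12 = 30°C

30°C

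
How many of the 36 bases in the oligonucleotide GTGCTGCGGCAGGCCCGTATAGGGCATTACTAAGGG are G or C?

Counting bases: A=7, G=14, C=8, T=7
Total G or C: 14 + 8 = 22

22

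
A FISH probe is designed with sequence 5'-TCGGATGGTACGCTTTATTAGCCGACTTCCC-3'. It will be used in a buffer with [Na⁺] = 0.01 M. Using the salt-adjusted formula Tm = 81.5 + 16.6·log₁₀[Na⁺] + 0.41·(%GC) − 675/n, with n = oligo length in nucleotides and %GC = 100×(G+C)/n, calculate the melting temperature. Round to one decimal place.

47.7°C

Length n = 31. Base counts: G=7, T=10, C=9, A=5
G+C = 16, so %GC = 16/31 × 100 = 51.613%
Salt term: 16.6 × (-2) = -33.2
GC term: 0.41 × 51.613 = 21.161; length term: −675/31 = −21.774
Tm = 81.5 + (-33.2) + 21.161 − 21.774 = 47.687 → 47.7°C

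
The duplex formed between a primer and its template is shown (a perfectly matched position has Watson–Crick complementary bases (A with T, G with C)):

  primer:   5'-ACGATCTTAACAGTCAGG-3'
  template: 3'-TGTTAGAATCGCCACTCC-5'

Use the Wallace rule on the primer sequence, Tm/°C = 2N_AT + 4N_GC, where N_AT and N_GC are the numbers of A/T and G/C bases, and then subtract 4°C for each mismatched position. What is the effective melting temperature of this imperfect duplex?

Primer base counts: A=6, T=4, G=4, C=4 → A+T=10, G+C=8
Perfect-match Tm = 2(10) + 4(8) = 20 + 32 = 52°C
Mismatches (positions where the bases are not complementary): 4 (at positions 3, 10, 12, 15)
Effective Tm = 52 − 4×4 = 52 − 16 = 36°C

36°C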